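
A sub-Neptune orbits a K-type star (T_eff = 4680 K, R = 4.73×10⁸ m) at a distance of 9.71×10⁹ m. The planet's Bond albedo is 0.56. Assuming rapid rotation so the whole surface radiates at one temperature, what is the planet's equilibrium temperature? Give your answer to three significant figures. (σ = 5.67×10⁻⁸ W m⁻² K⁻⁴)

L = 4πR_⋆²σT_⋆⁴ = 4π(4.73×10⁸)² × 5.67×10⁻⁸ × (4680)⁴ = 7.65×10²⁵ W.
S = L/(4πd²) = 6.45×10⁴ W m⁻².
Energy balance: absorbed = emitted ⇒ πR²·S(1−A) = 4πR²·σT_eq⁴, so T_eq⁴ = S(1−A)/(4σ).
T_eq = [6.45×10⁴ × 0.44 / (4 × 5.67×10⁻⁸)]^(1/4) = (1.25×10¹¹)^(1/4) = 595 K.

T_eq ≈ 595 K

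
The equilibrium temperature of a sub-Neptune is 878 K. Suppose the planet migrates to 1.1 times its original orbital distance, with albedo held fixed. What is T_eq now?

T_eq ∝ L^(1/4) · d^(−1/2).
T′ = 878 / 1.1^(1/2) = 837 K.

T_eq ≈ 837 K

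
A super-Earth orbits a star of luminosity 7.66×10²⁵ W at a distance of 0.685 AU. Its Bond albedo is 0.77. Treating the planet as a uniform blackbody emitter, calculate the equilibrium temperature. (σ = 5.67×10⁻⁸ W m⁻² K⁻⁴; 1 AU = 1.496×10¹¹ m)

d = 0.685 AU = 1.02×10¹¹ m.
Flux: S = L/(4πd²) = 7.66×10²⁵/(4π×(1.02×10¹¹)²) = 580 W m⁻².
Energy balance: absorbed = emitted ⇒ πR²·S(1−A) = 4πR²·σT_eq⁴, so T_eq⁴ = S(1−A)/(4σ).
T_eq = [580 × 0.23 / (4 × 5.67×10⁻⁸)]^(1/4) = (5.89×10⁸)^(1/4) = 156 K.

T_eq ≈ 156 K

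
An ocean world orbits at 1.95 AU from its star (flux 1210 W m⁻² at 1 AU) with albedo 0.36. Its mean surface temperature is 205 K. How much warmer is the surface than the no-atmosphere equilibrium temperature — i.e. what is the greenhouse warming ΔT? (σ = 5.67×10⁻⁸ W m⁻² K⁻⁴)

S = 1210/1.95² = 318.2 W m⁻².
T_eq = [S(1−A)/(4σ)]^(1/4) = [318.2×0.64/(4×5.67×10⁻⁸)]^(1/4) = 173.1 K.
ΔT = T_surf − T_eq = 205 − 173.1.

ΔT ≈ 31.9 K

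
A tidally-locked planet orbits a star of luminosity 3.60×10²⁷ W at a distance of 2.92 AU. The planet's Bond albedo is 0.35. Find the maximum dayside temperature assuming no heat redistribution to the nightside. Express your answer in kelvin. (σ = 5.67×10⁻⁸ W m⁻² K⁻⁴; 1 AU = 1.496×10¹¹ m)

d = 2.92 AU = 4.37×10¹¹ m.
Flux: S = L/(4πd²) = 3.60×10²⁷/(4π×(4.37×10¹¹)²) = 1500 W m⁻².
With no redistribution each surface element balances locally: S(1−A) = σT⁴.
T = [1500 × 0.65 / 5.67×10⁻⁸]^(1/4) = (1.72×10¹⁰)^(1/4) = 362 K.

T_ss ≈ 362 K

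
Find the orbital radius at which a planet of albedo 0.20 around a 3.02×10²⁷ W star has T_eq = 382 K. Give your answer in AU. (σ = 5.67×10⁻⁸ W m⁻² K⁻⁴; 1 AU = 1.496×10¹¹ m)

From T_eq⁴ = L(1−A)/(16πσd²): d = √[L(1−A)/(16πσT_eq⁴)].
d = √[3.02×10²⁷ × 0.80 / (16π × 5.67×10⁻⁸ × (382)⁴)] = 2.00×10¹¹ m = 1.33 AU.

d ≈ 1.33 AU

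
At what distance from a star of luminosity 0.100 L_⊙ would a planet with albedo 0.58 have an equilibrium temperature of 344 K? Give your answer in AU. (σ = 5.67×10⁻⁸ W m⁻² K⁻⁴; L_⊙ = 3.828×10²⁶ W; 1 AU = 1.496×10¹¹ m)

L = 0.100 × 3.828×10²⁶ = 3.83×10²⁵ W.
From T_eq⁴ = L(1−A)/(16πσd²): d = √[L(1−A)/(16πσT_eq⁴)].
d = √[3.83×10²⁵ × 0.42 / (16π × 5.67×10⁻⁸ × (344)⁴)] = 2.01×10¹⁰ m = 0.134 AU.

d ≈ 0.134 AU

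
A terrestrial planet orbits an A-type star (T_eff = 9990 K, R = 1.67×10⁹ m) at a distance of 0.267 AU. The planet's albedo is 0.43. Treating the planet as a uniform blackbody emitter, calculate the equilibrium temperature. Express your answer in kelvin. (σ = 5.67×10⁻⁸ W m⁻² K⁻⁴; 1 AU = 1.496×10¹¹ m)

T_eq ≈ 1260 K

d = 0.267 AU = 3.99×10¹⁰ m.
L = 4πR_⋆²σT_⋆⁴ = 4π(1.67×10⁹)² × 5.67×10⁻⁸ × (9990)⁴ = 1.98×10²⁸ W.
S = L/(4πd²) = 9.87×10⁵ W m⁻².
Energy balance: absorbed = emitted ⇒ πR²·S(1−A) = 4πR²·σT_eq⁴, so T_eq⁴ = S(1−A)/(4σ).
T_eq = [9.87×10⁵ × 0.57 / (4 × 5.67×10⁻⁸)]^(1/4) = (2.48×10¹²)^(1/4) = 1260 K.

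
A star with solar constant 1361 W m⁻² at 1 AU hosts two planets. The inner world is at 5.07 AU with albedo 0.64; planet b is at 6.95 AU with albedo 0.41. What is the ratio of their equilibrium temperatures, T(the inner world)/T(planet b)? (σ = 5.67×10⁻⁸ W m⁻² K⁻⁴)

T_eq = [S₀(1−A)/(4σd²)]^(1/4), so T ∝ (1−A)^(1/4) / √d.
T₁ = [1361×0.36/(4×5.67×10⁻⁸×5.07²)]^(1/4) = 95.75 K.
T₂ = [1361×0.59/(4×5.67×10⁻⁸×6.95²)]^(1/4) = 92.53 K.

T₁/T₂ ≈ 1.035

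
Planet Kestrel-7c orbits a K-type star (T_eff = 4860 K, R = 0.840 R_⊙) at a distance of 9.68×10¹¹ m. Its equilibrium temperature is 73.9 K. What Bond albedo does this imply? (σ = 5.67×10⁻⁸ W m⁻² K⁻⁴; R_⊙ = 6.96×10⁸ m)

R_⋆ = 0.840 × 6.96×10⁸ = 5.85×10⁸ m.
L = 4πR_⋆²σT_⋆⁴ = 4π(5.85×10⁸)² × 5.67×10⁻⁸ × (4860)⁴ = 1.36×10²⁶ W.
S = L/(4πd²) = 11.5 W m⁻².
From T_eq⁴ = S(1−A)/(4σ): 1−A = 4σT_eq⁴/S.
1−A = 4 × 5.67×10⁻⁸ × (73.9)⁴ / 11.5 = 0.586.

A ≈ 0.41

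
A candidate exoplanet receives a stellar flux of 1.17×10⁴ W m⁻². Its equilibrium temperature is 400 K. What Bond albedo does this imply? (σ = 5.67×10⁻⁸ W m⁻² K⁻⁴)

From T_eq⁴ = S(1−A)/(4σ): 1−A = 4σT_eq⁴/S.
1−A = 4 × 5.67×10⁻⁸ × (400)⁴ / 1.17×10⁴ = 0.496.

A ≈ 0.50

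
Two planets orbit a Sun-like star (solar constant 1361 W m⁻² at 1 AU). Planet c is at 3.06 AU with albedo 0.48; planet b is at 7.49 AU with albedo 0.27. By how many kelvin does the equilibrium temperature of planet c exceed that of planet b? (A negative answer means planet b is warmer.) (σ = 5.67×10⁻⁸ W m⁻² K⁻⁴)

T_eq = [S₀(1−A)/(4σd²)]^(1/4), so T ∝ (1−A)^(1/4) / √d.
T₁ = [1361×0.52/(4×5.67×10⁻⁸×3.06²)]^(1/4) = 135.11 K.
T₂ = [1361×0.73/(4×5.67×10⁻⁸×7.49²)]^(1/4) = 94.00 K.

ΔT ≈ 41.1 K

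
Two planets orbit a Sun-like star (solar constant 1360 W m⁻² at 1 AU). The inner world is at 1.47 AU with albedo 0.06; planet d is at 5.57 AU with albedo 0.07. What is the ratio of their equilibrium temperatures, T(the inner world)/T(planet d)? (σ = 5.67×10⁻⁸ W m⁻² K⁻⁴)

T₁/T₂ ≈ 1.952

T_eq = [S₀(1−A)/(4σd²)]^(1/4), so T ∝ (1−A)^(1/4) / √d.
T₁ = [1360×0.94/(4×5.67×10⁻⁸×1.47²)]^(1/4) = 225.99 K.
T₂ = [1360×0.93/(4×5.67×10⁻⁸×5.57²)]^(1/4) = 115.79 K.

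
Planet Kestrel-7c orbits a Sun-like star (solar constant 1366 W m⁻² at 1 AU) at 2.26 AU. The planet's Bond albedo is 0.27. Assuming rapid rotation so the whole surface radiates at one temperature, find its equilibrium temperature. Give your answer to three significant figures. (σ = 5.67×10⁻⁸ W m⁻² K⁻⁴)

Flux at 2.26 AU: S = 1366/2.26² = 267 W m⁻².
Energy balance: absorbed = emitted ⇒ πR²·S(1−A) = 4πR²·σT_eq⁴, so T_eq⁴ = S(1−A)/(4σ).
T_eq = [267 × 0.73 / (4 × 5.67×10⁻⁸)]^(1/4) = (8.61×10⁸)^(1/4) = 171 K.

T_eq ≈ 171 K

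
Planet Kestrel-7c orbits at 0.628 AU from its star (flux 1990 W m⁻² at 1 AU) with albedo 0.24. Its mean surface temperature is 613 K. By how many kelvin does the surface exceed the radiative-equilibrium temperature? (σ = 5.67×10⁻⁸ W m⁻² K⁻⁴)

S = 1990/0.628² = 5046 W m⁻².
T_eq = [S(1−A)/(4σ)]^(1/4) = [5046×0.76/(4×5.67×10⁻⁸)]^(1/4) = 360.6 K.
ΔT = T_surf − T_eq = 613 − 360.6.

ΔT ≈ 252.4 K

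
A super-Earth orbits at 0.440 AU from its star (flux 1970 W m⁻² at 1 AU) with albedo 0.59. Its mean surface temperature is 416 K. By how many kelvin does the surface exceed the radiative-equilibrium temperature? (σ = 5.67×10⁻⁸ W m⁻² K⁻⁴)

S = 1970/0.440² = 1.018×10⁴ W m⁻².
T_eq = [S(1−A)/(4σ)]^(1/4) = [1.018×10⁴×0.41/(4×5.67×10⁻⁸)]^(1/4) = 368.3 K.
ΔT = T_surf − T_eq = 416 − 368.3.

ΔT ≈ 47.7 K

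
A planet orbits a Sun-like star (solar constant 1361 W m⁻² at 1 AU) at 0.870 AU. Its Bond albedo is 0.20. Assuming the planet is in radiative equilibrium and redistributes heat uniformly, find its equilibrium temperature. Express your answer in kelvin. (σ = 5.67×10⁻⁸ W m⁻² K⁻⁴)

Flux at 0.870 AU: S = 1361/0.870² = 1800 W m⁻².
Energy balance: absorbed = emitted ⇒ πR²·S(1−A) = 4πR²·σT_eq⁴, so T_eq⁴ = S(1−A)/(4σ).
T_eq = [1800 × 0.80 / (4 × 5.67×10⁻⁸)]^(1/4) = (6.34×10⁹)^(1/4) = 282 K.

T_eq ≈ 282 K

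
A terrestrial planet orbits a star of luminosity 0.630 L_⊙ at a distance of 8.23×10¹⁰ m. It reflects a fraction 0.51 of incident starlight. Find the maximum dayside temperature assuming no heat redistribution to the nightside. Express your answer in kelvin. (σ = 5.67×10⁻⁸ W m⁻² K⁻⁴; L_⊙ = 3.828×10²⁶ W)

T_ss ≈ 396 K

L = 0.630 × 3.828×10²⁶ = 2.41×10²⁶ W.
Flux: S = L/(4πd²) = 2.41×10²⁶/(4π×(8.23×10¹⁰)²) = 2830 W m⁻².
With no redistribution each surface element balances locally: S(1−A) = σT⁴.
T = [2830 × 0.49 / 5.67×10⁻⁸]^(1/4) = (2.45×10¹⁰)^(1/4) = 396 K.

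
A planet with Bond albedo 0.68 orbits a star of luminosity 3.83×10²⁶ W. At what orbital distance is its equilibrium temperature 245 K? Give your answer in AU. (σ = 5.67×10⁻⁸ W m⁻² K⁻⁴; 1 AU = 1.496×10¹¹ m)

d ≈ 0.730 AU

From T_eq⁴ = L(1−A)/(16πσd²): d = √[L(1−A)/(16πσT_eq⁴)].
d = √[3.83×10²⁶ × 0.32 / (16π × 5.67×10⁻⁸ × (245)⁴)] = 1.09×10¹¹ m = 0.730 AU.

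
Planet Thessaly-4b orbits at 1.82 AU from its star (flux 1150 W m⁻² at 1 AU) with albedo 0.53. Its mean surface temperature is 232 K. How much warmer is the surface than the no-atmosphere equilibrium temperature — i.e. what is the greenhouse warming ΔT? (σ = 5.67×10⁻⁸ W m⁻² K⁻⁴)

S = 1150/1.82² = 347.2 W m⁻².
T_eq = [S(1−A)/(4σ)]^(1/4) = [347.2×0.47/(4×5.67×10⁻⁸)]^(1/4) = 163.8 K.
ΔT = T_surf − T_eq = 232 − 163.8.

ΔT ≈ 68.2 K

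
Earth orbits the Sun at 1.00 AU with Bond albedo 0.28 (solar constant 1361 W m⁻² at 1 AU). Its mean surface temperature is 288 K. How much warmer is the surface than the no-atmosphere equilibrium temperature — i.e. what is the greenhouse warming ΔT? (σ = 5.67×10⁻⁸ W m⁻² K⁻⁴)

S = 1361/1.00² = 1361 W m⁻².
T_eq = [S(1−A)/(4σ)]^(1/4) = [1361×0.72/(4×5.67×10⁻⁸)]^(1/4) = 256.4 K.
ΔT = T_surf − T_eq = 288 − 256.4.

ΔT ≈ 31.6 K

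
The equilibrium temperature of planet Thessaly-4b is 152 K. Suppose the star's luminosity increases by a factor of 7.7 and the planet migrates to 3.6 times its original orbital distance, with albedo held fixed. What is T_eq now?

T_eq ∝ L^(1/4) · d^(−1/2).
T′ = 152 × 7.7^(1/4) / 3.6^(1/2) = 133 K.

T_eq ≈ 133 K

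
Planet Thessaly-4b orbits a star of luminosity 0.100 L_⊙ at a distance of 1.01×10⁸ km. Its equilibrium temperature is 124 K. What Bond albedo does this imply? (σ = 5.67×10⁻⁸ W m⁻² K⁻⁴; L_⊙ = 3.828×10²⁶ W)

A ≈ 0.82

d = 1.01×10⁸ km = 1.01×10¹¹ m.
L = 0.100 × 3.828×10²⁶ = 3.83×10²⁵ W.
Flux: S = L/(4πd²) = 3.83×10²⁵/(4π×(1.01×10¹¹)²) = 299 W m⁻².
From T_eq⁴ = S(1−A)/(4σ): 1−A = 4σT_eq⁴/S.
1−A = 4 × 5.67×10⁻⁸ × (124)⁴ / 299 = 0.180.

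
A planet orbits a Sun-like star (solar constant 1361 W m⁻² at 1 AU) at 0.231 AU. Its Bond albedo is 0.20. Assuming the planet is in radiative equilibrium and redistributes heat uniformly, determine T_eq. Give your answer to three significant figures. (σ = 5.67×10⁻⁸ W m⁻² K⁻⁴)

Flux at 0.231 AU: S = 1361/0.231² = 2.55×10⁴ W m⁻².
Energy balance: absorbed = emitted ⇒ πR²·S(1−A) = 4πR²·σT_eq⁴, so T_eq⁴ = S(1−A)/(4σ).
T_eq = [2.55×10⁴ × 0.80 / (4 × 5.67×10⁻⁸)]^(1/4) = (9.00×10¹⁰)^(1/4) = 548 K.

T_eq ≈ 548 K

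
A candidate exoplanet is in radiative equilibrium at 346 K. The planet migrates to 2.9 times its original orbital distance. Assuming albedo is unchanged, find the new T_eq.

T_eq ≈ 203 K

T_eq ∝ L^(1/4) · d^(−1/2).
T′ = 346 / 2.9^(1/2) = 203 K.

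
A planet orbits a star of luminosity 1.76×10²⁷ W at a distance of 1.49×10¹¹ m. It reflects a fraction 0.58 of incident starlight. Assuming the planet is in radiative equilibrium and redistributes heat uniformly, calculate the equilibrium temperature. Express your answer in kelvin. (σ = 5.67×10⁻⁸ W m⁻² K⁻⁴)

T_eq ≈ 329 K

Flux: S = L/(4πd²) = 1.76×10²⁷/(4π×(1.49×10¹¹)²) = 6310 W m⁻².
Energy balance: absorbed = emitted ⇒ πR²·S(1−A) = 4πR²·σT_eq⁴, so T_eq⁴ = S(1−A)/(4σ).
T_eq = [6310 × 0.42 / (4 × 5.67×10⁻⁸)]^(1/4) = (1.17×10¹⁰)^(1/4) = 329 K.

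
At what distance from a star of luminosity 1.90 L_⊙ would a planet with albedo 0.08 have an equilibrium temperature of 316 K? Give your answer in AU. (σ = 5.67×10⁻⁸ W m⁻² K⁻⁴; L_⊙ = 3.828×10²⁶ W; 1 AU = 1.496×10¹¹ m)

L = 1.90 × 3.828×10²⁶ = 7.27×10²⁶ W.
From T_eq⁴ = L(1−A)/(16πσd²): d = √[L(1−A)/(16πσT_eq⁴)].
d = √[7.27×10²⁶ × 0.92 / (16π × 5.67×10⁻⁸ × (316)⁴)] = 1.53×10¹¹ m = 1.03 AU.

d ≈ 1.03 AU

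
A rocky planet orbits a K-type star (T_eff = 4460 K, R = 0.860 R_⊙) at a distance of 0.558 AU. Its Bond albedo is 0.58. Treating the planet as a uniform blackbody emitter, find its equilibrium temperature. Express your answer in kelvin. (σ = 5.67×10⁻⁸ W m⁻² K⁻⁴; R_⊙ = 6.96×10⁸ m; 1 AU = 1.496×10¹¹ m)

T_eq ≈ 215 K

R_⋆ = 0.860 × 6.96×10⁸ = 5.99×10⁸ m.
d = 0.558 AU = 8.35×10¹⁰ m.
L = 4πR_⋆²σT_⋆⁴ = 4π(5.99×10⁸)² × 5.67×10⁻⁸ × (4460)⁴ = 1.01×10²⁶ W.
S = L/(4πd²) = 1150 W m⁻².
Energy balance: absorbed = emitted ⇒ πR²·S(1−A) = 4πR²·σT_eq⁴, so T_eq⁴ = S(1−A)/(4σ).
T_eq = [1150 × 0.42 / (4 × 5.67×10⁻⁸)]^(1/4) = (2.14×10⁹)^(1/4) = 215 K.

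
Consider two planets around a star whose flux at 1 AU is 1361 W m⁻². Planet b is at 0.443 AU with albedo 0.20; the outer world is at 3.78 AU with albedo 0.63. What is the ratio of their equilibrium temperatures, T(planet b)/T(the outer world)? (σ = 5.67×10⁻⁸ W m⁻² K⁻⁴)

T_eq = [S₀(1−A)/(4σd²)]^(1/4), so T ∝ (1−A)^(1/4) / √d.
T₁ = [1361×0.80/(4×5.67×10⁻⁸×0.443²)]^(1/4) = 395.48 K.
T₂ = [1361×0.37/(4×5.67×10⁻⁸×3.78²)]^(1/4) = 111.65 K.

T₁/T₂ ≈ 3.542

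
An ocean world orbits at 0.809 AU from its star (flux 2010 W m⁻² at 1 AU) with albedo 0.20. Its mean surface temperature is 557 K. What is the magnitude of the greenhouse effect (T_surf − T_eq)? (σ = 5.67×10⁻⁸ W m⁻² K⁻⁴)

S = 2010/0.809² = 3071 W m⁻².
T_eq = [S(1−A)/(4σ)]^(1/4) = [3071×0.80/(4×5.67×10⁻⁸)]^(1/4) = 322.6 K.
ΔT = T_surf − T_eq = 557 − 322.6.

ΔT ≈ 234.4 K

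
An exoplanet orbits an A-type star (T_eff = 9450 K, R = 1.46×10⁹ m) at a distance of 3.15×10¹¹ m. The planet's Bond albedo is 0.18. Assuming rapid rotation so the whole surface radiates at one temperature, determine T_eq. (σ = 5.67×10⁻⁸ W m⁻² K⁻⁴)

T_eq ≈ 433 K

L = 4πR_⋆²σT_⋆⁴ = 4π(1.46×10⁹)² × 5.67×10⁻⁸ × (9450)⁴ = 1.21×10²⁸ W.
S = L/(4πd²) = 9710 W m⁻².
Energy balance: absorbed = emitted ⇒ πR²·S(1−A) = 4πR²·σT_eq⁴, so T_eq⁴ = S(1−A)/(4σ).
T_eq = [9710 × 0.82 / (4 × 5.67×10⁻⁸)]^(1/4) = (3.51×10¹⁰)^(1/4) = 433 K.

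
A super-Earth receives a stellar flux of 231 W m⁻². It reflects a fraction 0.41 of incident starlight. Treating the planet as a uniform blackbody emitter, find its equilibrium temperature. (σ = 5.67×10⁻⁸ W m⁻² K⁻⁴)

Energy balance: absorbed = emitted ⇒ πR²·S(1−A) = 4πR²·σT_eq⁴, so T_eq⁴ = S(1−A)/(4σ).
T_eq = [231 × 0.59 / (4 × 5.67×10⁻⁸)]^(1/4) = (6.01×10⁸)^(1/4) = 157 K.

T_eq ≈ 157 K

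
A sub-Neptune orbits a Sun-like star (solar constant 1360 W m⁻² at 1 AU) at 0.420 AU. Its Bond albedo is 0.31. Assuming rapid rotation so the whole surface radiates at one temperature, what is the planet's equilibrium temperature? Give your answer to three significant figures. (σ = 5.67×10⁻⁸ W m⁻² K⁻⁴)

Flux at 0.420 AU: S = 1360/0.420² = 7710 W m⁻².
Energy balance: absorbed = emitted ⇒ πR²·S(1−A) = 4πR²·σT_eq⁴, so T_eq⁴ = S(1−A)/(4σ).
T_eq = [7710 × 0.69 / (4 × 5.67×10⁻⁸)]^(1/4) = (2.35×10¹⁰)^(1/4) = 391 K.

T_eq ≈ 391 K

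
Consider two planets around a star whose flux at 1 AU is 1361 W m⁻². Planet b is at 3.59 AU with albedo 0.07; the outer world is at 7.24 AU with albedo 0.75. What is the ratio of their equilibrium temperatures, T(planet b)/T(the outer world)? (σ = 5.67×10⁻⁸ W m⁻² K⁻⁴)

T_eq = [S₀(1−A)/(4σd²)]^(1/4), so T ∝ (1−A)^(1/4) / √d.
T₁ = [1361×0.93/(4×5.67×10⁻⁸×3.59²)]^(1/4) = 144.25 K.
T₂ = [1361×0.25/(4×5.67×10⁻⁸×7.24²)]^(1/4) = 73.14 K.

T₁/T₂ ≈ 1.972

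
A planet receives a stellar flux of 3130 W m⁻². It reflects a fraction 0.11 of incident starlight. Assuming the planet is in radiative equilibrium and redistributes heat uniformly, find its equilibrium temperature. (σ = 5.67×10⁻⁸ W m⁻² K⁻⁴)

Energy balance: absorbed = emitted ⇒ πR²·S(1−A) = 4πR²·σT_eq⁴, so T_eq⁴ = S(1−A)/(4σ).
T_eq = [3130 × 0.89 / (4 × 5.67×10⁻⁸)]^(1/4) = (1.23×10¹⁰)^(1/4) = 333 K.

T_eq ≈ 333 K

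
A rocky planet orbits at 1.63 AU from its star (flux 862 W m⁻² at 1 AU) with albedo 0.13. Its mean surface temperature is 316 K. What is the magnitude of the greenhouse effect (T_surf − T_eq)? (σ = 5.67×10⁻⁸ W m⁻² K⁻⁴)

S = 862/1.63² = 324.4 W m⁻².
T_eq = [S(1−A)/(4σ)]^(1/4) = [324.4×0.87/(4×5.67×10⁻⁸)]^(1/4) = 187.8 K.
ΔT = T_surf − T_eq = 316 − 187.8.

ΔT ≈ 128.2 K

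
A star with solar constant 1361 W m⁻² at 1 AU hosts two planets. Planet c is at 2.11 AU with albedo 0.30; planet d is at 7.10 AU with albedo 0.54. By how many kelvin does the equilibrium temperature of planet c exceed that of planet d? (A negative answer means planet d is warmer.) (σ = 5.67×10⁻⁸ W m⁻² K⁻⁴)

ΔT ≈ 89.2 K

T_eq = [S₀(1−A)/(4σd²)]^(1/4), so T ∝ (1−A)^(1/4) / √d.
T₁ = [1361×0.70/(4×5.67×10⁻⁸×2.11²)]^(1/4) = 175.26 K.
T₂ = [1361×0.46/(4×5.67×10⁻⁸×7.10²)]^(1/4) = 86.02 K.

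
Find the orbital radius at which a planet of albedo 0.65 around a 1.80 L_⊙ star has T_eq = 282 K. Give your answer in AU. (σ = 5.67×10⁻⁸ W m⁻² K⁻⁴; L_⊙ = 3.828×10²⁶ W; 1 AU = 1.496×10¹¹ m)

d ≈ 0.773 AU

L = 1.80 × 3.828×10²⁶ = 6.89×10²⁶ W.
From T_eq⁴ = L(1−A)/(16πσd²): d = √[L(1−A)/(16πσT_eq⁴)].
d = √[6.89×10²⁶ × 0.35 / (16π × 5.67×10⁻⁸ × (282)⁴)] = 1.16×10¹¹ m = 0.773 AU.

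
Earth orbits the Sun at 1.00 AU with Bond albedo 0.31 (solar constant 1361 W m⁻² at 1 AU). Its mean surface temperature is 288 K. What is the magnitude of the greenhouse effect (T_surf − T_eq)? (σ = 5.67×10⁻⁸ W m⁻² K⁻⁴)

ΔT ≈ 34.3 K

S = 1361/1.00² = 1361 W m⁻².
T_eq = [S(1−A)/(4σ)]^(1/4) = [1361×0.69/(4×5.67×10⁻⁸)]^(1/4) = 253.7 K.
ΔT = T_surf − T_eq = 288 − 253.7.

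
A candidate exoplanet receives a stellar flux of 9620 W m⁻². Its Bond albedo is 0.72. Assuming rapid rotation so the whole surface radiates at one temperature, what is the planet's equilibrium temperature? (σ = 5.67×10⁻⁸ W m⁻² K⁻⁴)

Energy balance: absorbed = emitted ⇒ πR²·S(1−A) = 4πR²·σT_eq⁴, so T_eq⁴ = S(1−A)/(4σ).
T_eq = [9620 × 0.28 / (4 × 5.67×10⁻⁸)]^(1/4) = (1.19×10¹⁰)^(1/4) = 330 K.

T_eq ≈ 330 K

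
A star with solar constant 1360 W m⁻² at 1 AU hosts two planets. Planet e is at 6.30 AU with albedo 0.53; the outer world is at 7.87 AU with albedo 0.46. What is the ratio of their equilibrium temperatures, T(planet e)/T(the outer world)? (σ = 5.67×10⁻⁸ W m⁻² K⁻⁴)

T_eq = [S₀(1−A)/(4σd²)]^(1/4), so T ∝ (1−A)^(1/4) / √d.
T₁ = [1360×0.47/(4×5.67×10⁻⁸×6.30²)]^(1/4) = 91.80 K.
T₂ = [1360×0.54/(4×5.67×10⁻⁸×7.87²)]^(1/4) = 85.03 K.

T₁/T₂ ≈ 1.080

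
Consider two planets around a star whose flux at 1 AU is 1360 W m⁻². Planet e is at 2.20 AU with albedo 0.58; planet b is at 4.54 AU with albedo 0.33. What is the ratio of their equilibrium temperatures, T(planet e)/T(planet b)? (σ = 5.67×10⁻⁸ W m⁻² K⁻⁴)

T_eq = [S₀(1−A)/(4σd²)]^(1/4), so T ∝ (1−A)^(1/4) / √d.
T₁ = [1360×0.42/(4×5.67×10⁻⁸×2.20²)]^(1/4) = 151.03 K.
T₂ = [1360×0.67/(4×5.67×10⁻⁸×4.54²)]^(1/4) = 118.16 K.

T₁/T₂ ≈ 1.278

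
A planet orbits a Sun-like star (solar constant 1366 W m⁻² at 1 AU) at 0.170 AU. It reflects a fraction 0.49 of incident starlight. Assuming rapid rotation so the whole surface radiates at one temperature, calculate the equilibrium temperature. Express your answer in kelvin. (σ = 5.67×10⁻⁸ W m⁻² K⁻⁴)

T_eq ≈ 571 K

Flux at 0.170 AU: S = 1366/0.170² = 4.73×10⁴ W m⁻².
Energy balance: absorbed = emitted ⇒ πR²·S(1−A) = 4πR²·σT_eq⁴, so T_eq⁴ = S(1−A)/(4σ).
T_eq = [4.73×10⁴ × 0.51 / (4 × 5.67×10⁻⁸)]^(1/4) = (1.06×10¹¹)^(1/4) = 571 K.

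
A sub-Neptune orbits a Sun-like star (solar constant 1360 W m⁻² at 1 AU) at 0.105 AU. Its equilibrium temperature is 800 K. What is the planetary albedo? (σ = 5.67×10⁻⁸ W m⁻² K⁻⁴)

A ≈ 0.25

Flux at 0.105 AU: S = 1360/0.105² = 1.23×10⁵ W m⁻².
From T_eq⁴ = S(1−A)/(4σ): 1−A = 4σT_eq⁴/S.
1−A = 4 × 5.67×10⁻⁸ × (800)⁴ / 1.23×10⁵ = 0.753.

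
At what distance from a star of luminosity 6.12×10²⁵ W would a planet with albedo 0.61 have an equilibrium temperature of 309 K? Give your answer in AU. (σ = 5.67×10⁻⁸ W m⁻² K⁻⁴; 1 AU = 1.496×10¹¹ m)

d ≈ 0.203 AU

From T_eq⁴ = L(1−A)/(16πσd²): d = √[L(1−A)/(16πσT_eq⁴)].
d = √[6.12×10²⁵ × 0.39 / (16π × 5.67×10⁻⁸ × (309)⁴)] = 3.03×10¹⁰ m = 0.203 AU.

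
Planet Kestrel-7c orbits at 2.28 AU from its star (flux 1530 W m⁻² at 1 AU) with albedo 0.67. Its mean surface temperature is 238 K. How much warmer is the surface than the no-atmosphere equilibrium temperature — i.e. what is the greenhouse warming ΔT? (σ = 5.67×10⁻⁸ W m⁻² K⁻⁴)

S = 1530/2.28² = 294.3 W m⁻².
T_eq = [S(1−A)/(4σ)]^(1/4) = [294.3×0.33/(4×5.67×10⁻⁸)]^(1/4) = 143.9 K.
ΔT = T_surf − T_eq = 238 − 143.9.

ΔT ≈ 94.1 K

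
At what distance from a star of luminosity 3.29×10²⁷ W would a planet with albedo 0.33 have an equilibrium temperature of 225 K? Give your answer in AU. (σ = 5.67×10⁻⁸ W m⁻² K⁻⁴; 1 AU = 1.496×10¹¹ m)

d ≈ 3.67 AU

From T_eq⁴ = L(1−A)/(16πσd²): d = √[L(1−A)/(16πσT_eq⁴)].
d = √[3.29×10²⁷ × 0.67 / (16π × 5.67×10⁻⁸ × (225)⁴)] = 5.49×10¹¹ m = 3.67 AU.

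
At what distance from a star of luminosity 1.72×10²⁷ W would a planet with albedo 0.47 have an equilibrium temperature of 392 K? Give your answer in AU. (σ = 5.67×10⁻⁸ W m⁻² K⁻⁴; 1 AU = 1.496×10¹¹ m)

d ≈ 0.778 AU

From T_eq⁴ = L(1−A)/(16πσd²): d = √[L(1−A)/(16πσT_eq⁴)].
d = √[1.72×10²⁷ × 0.53 / (16π × 5.67×10⁻⁸ × (392)⁴)] = 1.16×10¹¹ m = 0.778 AU.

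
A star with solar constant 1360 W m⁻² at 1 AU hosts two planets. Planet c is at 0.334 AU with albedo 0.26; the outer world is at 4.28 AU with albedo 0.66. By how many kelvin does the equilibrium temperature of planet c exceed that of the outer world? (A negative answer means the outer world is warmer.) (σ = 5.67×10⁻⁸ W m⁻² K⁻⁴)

T_eq = [S₀(1−A)/(4σd²)]^(1/4), so T ∝ (1−A)^(1/4) / √d.
T₁ = [1360×0.74/(4×5.67×10⁻⁸×0.334²)]^(1/4) = 446.59 K.
T₂ = [1360×0.34/(4×5.67×10⁻⁸×4.28²)]^(1/4) = 102.71 K.

ΔT ≈ 343.9 K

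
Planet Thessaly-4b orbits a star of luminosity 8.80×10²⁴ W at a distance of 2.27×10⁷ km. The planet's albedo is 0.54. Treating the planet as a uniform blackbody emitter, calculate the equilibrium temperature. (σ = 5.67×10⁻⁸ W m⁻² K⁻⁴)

d = 2.27×10⁷ km = 2.27×10¹⁰ m.
Flux: S = L/(4πd²) = 8.80×10²⁴/(4π×(2.27×10¹⁰)²) = 1360 W m⁻².
Energy balance: absorbed = emitted ⇒ πR²·S(1−A) = 4πR²·σT_eq⁴, so T_eq⁴ = S(1−A)/(4σ).
T_eq = [1360 × 0.46 / (4 × 5.67×10⁻⁸)]^(1/4) = (2.76×10⁹)^(1/4) = 229 K.

T_eq ≈ 229 K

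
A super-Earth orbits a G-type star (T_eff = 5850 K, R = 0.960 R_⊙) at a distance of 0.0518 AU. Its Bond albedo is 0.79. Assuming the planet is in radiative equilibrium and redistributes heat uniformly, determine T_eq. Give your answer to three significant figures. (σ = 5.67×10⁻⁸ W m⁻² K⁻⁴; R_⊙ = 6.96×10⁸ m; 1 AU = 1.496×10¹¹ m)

R_⋆ = 0.960 × 6.96×10⁸ = 6.68×10⁸ m.
d = 0.0518 AU = 7.75×10⁹ m.
L = 4πR_⋆²σT_⋆⁴ = 4π(6.68×10⁸)² × 5.67×10⁻⁸ × (5850)⁴ = 3.73×10²⁶ W.
S = L/(4πd²) = 4.94×10⁵ W m⁻².
Energy balance: absorbed = emitted ⇒ πR²·S(1−A) = 4πR²·σT_eq⁴, so T_eq⁴ = S(1−A)/(4σ).
T_eq = [4.94×10⁵ × 0.21 / (4 × 5.67×10⁻⁸)]^(1/4) = (4.57×10¹¹)^(1/4) = 822 K.

T_eq ≈ 822 K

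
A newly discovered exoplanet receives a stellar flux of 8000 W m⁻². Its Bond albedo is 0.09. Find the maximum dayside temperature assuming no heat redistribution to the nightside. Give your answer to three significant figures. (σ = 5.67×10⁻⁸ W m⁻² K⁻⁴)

With no redistribution each surface element balances locally: S(1−A) = σT⁴.
T = [8000 × 0.91 / 5.67×10⁻⁸]^(1/4) = (1.28×10¹¹)^(1/4) = 599 K.

T_ss ≈ 599 K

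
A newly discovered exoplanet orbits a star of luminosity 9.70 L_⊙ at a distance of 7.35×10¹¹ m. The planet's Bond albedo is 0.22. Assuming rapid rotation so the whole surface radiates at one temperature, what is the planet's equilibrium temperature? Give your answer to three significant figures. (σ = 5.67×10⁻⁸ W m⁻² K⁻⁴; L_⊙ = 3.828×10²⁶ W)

T_eq ≈ 208 K

L = 9.70 × 3.828×10²⁶ = 3.71×10²⁷ W.
Flux: S = L/(4πd²) = 3.71×10²⁷/(4π×(7.35×10¹¹)²) = 547 W m⁻².
Energy balance: absorbed = emitted ⇒ πR²·S(1−A) = 4πR²·σT_eq⁴, so T_eq⁴ = S(1−A)/(4σ).
T_eq = [547 × 0.78 / (4 × 5.67×10⁻⁸)]^(1/4) = (1.88×10⁹)^(1/4) = 208 K.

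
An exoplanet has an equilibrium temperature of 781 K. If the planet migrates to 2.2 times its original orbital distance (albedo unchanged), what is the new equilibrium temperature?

T_eq ∝ L^(1/4) · d^(−1/2).
T′ = 781 / 2.2^(1/2) = 527 K.

T_eq ≈ 527 K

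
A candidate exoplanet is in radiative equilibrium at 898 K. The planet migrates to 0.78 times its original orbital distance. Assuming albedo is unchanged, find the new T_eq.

T_eq ∝ L^(1/4) · d^(−1/2).
T′ = 898 / 0.78^(1/2) = 1020 K.

T_eq ≈ 1020 K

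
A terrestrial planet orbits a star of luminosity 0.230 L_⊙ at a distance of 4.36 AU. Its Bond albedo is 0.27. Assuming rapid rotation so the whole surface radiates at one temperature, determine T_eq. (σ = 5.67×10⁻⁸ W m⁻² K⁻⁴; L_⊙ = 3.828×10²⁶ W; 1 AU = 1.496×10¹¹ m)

T_eq ≈ 85.3 K

d = 4.36 AU = 6.52×10¹¹ m.
L = 0.230 × 3.828×10²⁶ = 8.80×10²⁵ W.
Flux: S = L/(4πd²) = 8.80×10²⁵/(4π×(6.52×10¹¹)²) = 16.5 W m⁻².
Energy balance: absorbed = emitted ⇒ πR²·S(1−A) = 4πR²·σT_eq⁴, so T_eq⁴ = S(1−A)/(4σ).
T_eq = [16.5 × 0.73 / (4 × 5.67×10⁻⁸)]^(1/4) = (5.30×10⁷)^(1/4) = 85.3 K.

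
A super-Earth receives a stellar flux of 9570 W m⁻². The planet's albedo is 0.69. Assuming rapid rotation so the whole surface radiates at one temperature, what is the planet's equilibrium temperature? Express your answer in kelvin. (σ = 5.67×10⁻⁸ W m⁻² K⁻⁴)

T_eq ≈ 338 K

Energy balance: absorbed = emitted ⇒ πR²·S(1−A) = 4πR²·σT_eq⁴, so T_eq⁴ = S(1−A)/(4σ).
T_eq = [9570 × 0.31 / (4 × 5.67×10⁻⁸)]^(1/4) = (1.31×10¹⁰)^(1/4) = 338 K.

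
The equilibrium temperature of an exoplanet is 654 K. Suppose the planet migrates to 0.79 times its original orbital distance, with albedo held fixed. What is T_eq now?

T_eq ∝ L^(1/4) · d^(−1/2).
T′ = 654 / 0.79^(1/2) = 736 K.

T_eq ≈ 736 K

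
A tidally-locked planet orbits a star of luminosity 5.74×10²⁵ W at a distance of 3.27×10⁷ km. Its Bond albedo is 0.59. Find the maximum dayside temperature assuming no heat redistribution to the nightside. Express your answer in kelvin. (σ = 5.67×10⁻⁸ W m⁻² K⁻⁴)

T_ss ≈ 419 K

d = 3.27×10⁷ km = 3.27×10¹⁰ m.
Flux: S = L/(4πd²) = 5.74×10²⁵/(4π×(3.27×10¹⁰)²) = 4270 W m⁻².
With no redistribution each surface element balances locally: S(1−A) = σT⁴.
T = [4270 × 0.41 / 5.67×10⁻⁸]^(1/4) = (3.09×10¹⁰)^(1/4) = 419 K.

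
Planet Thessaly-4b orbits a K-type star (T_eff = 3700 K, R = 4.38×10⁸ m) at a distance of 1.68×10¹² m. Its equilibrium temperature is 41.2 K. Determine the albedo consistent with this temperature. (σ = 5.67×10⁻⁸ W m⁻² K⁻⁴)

L = 4πR_⋆²σT_⋆⁴ = 4π(4.38×10⁸)² × 5.67×10⁻⁸ × (3700)⁴ = 2.56×10²⁵ W.
S = L/(4πd²) = 0.722 W m⁻².
From T_eq⁴ = S(1−A)/(4σ): 1−A = 4σT_eq⁴/S.
1−A = 4 × 5.67×10⁻⁸ × (41.2)⁴ / 0.722 = 0.905.

A ≈ 0.10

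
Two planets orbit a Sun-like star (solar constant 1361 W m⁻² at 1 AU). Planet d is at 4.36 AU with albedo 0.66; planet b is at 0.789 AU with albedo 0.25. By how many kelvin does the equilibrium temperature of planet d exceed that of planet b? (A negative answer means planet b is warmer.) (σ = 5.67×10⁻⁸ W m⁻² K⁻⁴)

ΔT ≈ -189.8 K

T_eq = [S₀(1−A)/(4σd²)]^(1/4), so T ∝ (1−A)^(1/4) / √d.
T₁ = [1361×0.34/(4×5.67×10⁻⁸×4.36²)]^(1/4) = 101.78 K.
T₂ = [1361×0.75/(4×5.67×10⁻⁸×0.789²)]^(1/4) = 291.60 K.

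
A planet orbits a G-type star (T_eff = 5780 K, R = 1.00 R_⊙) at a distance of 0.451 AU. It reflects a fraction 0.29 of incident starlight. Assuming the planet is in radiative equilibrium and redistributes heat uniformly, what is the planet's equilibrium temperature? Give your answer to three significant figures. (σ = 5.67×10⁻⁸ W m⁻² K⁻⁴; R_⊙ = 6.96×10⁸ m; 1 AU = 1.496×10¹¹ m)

R_⋆ = 1.00 × 6.96×10⁸ = 6.96×10⁸ m.
d = 0.451 AU = 6.75×10¹⁰ m.
L = 4πR_⋆²σT_⋆⁴ = 4π(6.96×10⁸)² × 5.67×10⁻⁸ × (5780)⁴ = 3.85×10²⁶ W.
S = L/(4πd²) = 6730 W m⁻².
Energy balance: absorbed = emitted ⇒ πR²·S(1−A) = 4πR²·σT_eq⁴, so T_eq⁴ = S(1−A)/(4σ).
T_eq = [6730 × 0.71 / (4 × 5.67×10⁻⁸)]^(1/4) = (2.11×10¹⁰)^(1/4) = 381 K.

T_eq ≈ 381 K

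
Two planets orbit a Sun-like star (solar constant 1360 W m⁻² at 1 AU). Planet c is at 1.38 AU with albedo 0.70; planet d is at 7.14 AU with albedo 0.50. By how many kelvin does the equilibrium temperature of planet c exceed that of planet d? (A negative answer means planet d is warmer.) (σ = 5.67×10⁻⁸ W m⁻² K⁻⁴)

T_eq = [S₀(1−A)/(4σd²)]^(1/4), so T ∝ (1−A)^(1/4) / √d.
T₁ = [1360×0.30/(4×5.67×10⁻⁸×1.38²)]^(1/4) = 175.31 K.
T₂ = [1360×0.50/(4×5.67×10⁻⁸×7.14²)]^(1/4) = 87.57 K.

ΔT ≈ 87.7 K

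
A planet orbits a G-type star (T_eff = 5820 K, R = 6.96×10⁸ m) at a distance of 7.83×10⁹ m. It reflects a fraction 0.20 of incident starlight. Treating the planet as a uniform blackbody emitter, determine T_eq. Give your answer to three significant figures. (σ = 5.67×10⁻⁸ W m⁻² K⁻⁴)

T_eq ≈ 1160 K

L = 4πR_⋆²σT_⋆⁴ = 4π(6.96×10⁸)² × 5.67×10⁻⁸ × (5820)⁴ = 3.96×10²⁶ W.
S = L/(4πd²) = 5.14×10⁵ W m⁻².
Energy balance: absorbed = emitted ⇒ πR²·S(1−A) = 4πR²·σT_eq⁴, so T_eq⁴ = S(1−A)/(4σ).
T_eq = [5.14×10⁵ × 0.80 / (4 × 5.67×10⁻⁸)]^(1/4) = (1.81×10¹²)^(1/4) = 1160 K.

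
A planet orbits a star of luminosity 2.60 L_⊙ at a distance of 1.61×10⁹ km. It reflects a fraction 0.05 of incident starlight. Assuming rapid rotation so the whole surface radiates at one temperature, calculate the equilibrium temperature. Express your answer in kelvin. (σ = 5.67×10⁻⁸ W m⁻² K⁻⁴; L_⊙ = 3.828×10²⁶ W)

T_eq ≈ 106 K

d = 1.61×10⁹ km = 1.61×10¹² m.
L = 2.60 × 3.828×10²⁶ = 9.95×10²⁶ W.
Flux: S = L/(4πd²) = 9.95×10²⁶/(4π×(1.61×10¹²)²) = 30.6 W m⁻².
Energy balance: absorbed = emitted ⇒ πR²·S(1−A) = 4πR²·σT_eq⁴, so T_eq⁴ = S(1−A)/(4σ).
T_eq = [30.6 × 0.95 / (4 × 5.67×10⁻⁸)]^(1/4) = (1.28×10⁸)^(1/4) = 106 K.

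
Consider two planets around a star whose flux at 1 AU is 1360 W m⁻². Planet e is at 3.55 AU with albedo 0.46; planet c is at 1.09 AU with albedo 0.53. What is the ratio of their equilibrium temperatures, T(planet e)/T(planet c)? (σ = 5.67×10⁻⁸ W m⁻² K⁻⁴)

T₁/T₂ ≈ 0.574

T_eq = [S₀(1−A)/(4σd²)]^(1/4), so T ∝ (1−A)^(1/4) / √d.
T₁ = [1360×0.54/(4×5.67×10⁻⁸×3.55²)]^(1/4) = 126.61 K.
T₂ = [1360×0.47/(4×5.67×10⁻⁸×1.09²)]^(1/4) = 220.69 K.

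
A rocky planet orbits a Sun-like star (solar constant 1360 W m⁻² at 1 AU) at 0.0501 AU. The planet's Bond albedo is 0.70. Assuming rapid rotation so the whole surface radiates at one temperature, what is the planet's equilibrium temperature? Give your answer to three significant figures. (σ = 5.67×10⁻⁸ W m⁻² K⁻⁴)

Flux at 0.0501 AU: S = 1360/0.0501² = 5.42×10⁵ W m⁻².
Energy balance: absorbed = emitted ⇒ πR²·S(1−A) = 4πR²·σT_eq⁴, so T_eq⁴ = S(1−A)/(4σ).
T_eq = [5.42×10⁵ × 0.30 / (4 × 5.67×10⁻⁸)]^(1/4) = (7.17×10¹¹)^(1/4) = 920 K.

T_eq ≈ 920 K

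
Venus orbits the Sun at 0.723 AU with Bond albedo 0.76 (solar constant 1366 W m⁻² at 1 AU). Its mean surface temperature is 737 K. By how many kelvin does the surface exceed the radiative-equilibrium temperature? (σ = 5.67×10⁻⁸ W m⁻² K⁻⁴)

ΔT ≈ 507.7 K

S = 1366/0.723² = 2613 W m⁻².
T_eq = [S(1−A)/(4σ)]^(1/4) = [2613×0.24/(4×5.67×10⁻⁸)]^(1/4) = 229.3 K.
ΔT = T_surf − T_eq = 737 − 229.3.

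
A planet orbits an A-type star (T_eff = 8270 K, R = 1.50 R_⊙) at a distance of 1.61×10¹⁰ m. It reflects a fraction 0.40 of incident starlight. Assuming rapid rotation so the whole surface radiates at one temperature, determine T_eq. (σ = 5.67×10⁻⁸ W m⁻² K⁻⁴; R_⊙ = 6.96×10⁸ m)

R_⋆ = 1.50 × 6.96×10⁸ = 1.04×10⁹ m.
L = 4πR_⋆²σT_⋆⁴ = 4π(1.04×10⁹)² × 5.67×10⁻⁸ × (8270)⁴ = 3.63×10²⁷ W.
S = L/(4πd²) = 1.12×10⁶ W m⁻².
Energy balance: absorbed = emitted ⇒ πR²·S(1−A) = 4πR²·σT_eq⁴, so T_eq⁴ = S(1−A)/(4σ).
T_eq = [1.12×10⁶ × 0.60 / (4 × 5.67×10⁻⁸)]^(1/4) = (2.95×10¹²)^(1/4) = 1310 K.

T_eq ≈ 1310 K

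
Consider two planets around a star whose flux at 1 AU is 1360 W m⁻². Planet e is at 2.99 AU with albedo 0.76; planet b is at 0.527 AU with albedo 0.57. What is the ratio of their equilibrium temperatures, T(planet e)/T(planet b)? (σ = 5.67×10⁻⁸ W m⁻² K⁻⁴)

T₁/T₂ ≈ 0.363

T_eq = [S₀(1−A)/(4σd²)]^(1/4), so T ∝ (1−A)^(1/4) / √d.
T₁ = [1360×0.24/(4×5.67×10⁻⁸×2.99²)]^(1/4) = 112.64 K.
T₂ = [1360×0.43/(4×5.67×10⁻⁸×0.527²)]^(1/4) = 310.41 K.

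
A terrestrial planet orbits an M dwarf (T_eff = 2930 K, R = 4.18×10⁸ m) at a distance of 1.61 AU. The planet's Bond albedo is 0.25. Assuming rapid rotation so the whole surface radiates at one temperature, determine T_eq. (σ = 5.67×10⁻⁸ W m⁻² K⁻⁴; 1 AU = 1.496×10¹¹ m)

T_eq ≈ 80.3 K

d = 1.61 AU = 2.41×10¹¹ m.
L = 4πR_⋆²σT_⋆⁴ = 4π(4.18×10⁸)² × 5.67×10⁻⁸ × (2930)⁴ = 9.18×10²⁴ W.
S = L/(4πd²) = 12.6 W m⁻².
Energy balance: absorbed = emitted ⇒ πR²·S(1−A) = 4πR²·σT_eq⁴, so T_eq⁴ = S(1−A)/(4σ).
T_eq = [12.6 × 0.75 / (4 × 5.67×10⁻⁸)]^(1/4) = (4.16×10⁷)^(1/4) = 80.3 K.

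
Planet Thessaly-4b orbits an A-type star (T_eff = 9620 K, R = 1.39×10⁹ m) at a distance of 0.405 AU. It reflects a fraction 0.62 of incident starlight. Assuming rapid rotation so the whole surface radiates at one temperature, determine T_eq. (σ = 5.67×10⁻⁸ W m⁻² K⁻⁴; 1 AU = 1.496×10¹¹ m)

d = 0.405 AU = 6.06×10¹⁰ m.
L = 4πR_⋆²σT_⋆⁴ = 4π(1.39×10⁹)² × 5.67×10⁻⁸ × (9620)⁴ = 1.18×10²⁸ W.
S = L/(4πd²) = 2.56×10⁵ W m⁻².
Energy balance: absorbed = emitted ⇒ πR²·S(1−A) = 4πR²·σT_eq⁴, so T_eq⁴ = S(1−A)/(4σ).
T_eq = [2.56×10⁵ × 0.38 / (4 × 5.67×10⁻⁸)]^(1/4) = (4.28×10¹¹)^(1/4) = 809 K.

T_eq ≈ 809 K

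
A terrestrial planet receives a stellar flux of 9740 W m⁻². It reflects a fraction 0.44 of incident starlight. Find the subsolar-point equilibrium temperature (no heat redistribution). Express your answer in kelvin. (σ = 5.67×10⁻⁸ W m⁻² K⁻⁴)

At the subsolar point the surface absorbs S(1−A) and emits σT⁴ per unit area — no factor of 4, since only the local patch is in balance.
T = [9740 × 0.56 / 5.67×10⁻⁸]^(1/4) = (9.62×10¹⁰)^(1/4) = 557 K.

T_ss ≈ 557 K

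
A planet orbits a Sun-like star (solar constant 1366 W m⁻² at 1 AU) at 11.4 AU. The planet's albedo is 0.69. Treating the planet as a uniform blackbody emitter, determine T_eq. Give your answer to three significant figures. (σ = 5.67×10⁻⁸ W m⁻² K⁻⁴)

Flux at 11.4 AU: S = 1366/11.4² = 10.5 W m⁻².
Energy balance: absorbed = emitted ⇒ πR²·S(1−A) = 4πR²·σT_eq⁴, so T_eq⁴ = S(1−A)/(4σ).
T_eq = [10.5 × 0.31 / (4 × 5.67×10⁻⁸)]^(1/4) = (1.44×10⁷)^(1/4) = 61.6 K.

T_eq ≈ 61.6 K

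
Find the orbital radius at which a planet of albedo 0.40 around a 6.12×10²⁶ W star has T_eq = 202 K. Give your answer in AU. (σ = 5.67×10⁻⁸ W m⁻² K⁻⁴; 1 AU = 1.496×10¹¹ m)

d ≈ 1.86 AU

From T_eq⁴ = L(1−A)/(16πσd²): d = √[L(1−A)/(16πσT_eq⁴)].
d = √[6.12×10²⁶ × 0.60 / (16π × 5.67×10⁻⁸ × (202)⁴)] = 2.78×10¹¹ m = 1.86 AU.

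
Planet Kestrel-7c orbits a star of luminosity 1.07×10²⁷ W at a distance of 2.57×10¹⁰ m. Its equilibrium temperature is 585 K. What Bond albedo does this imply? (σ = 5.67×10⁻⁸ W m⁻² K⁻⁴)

Flux: S = L/(4πd²) = 1.07×10²⁷/(4π×(2.57×10¹⁰)²) = 1.29×10⁵ W m⁻².
From T_eq⁴ = S(1−A)/(4σ): 1−A = 4σT_eq⁴/S.
1−A = 4 × 5.67×10⁻⁸ × (585)⁴ / 1.29×10⁵ = 0.206.

A ≈ 0.79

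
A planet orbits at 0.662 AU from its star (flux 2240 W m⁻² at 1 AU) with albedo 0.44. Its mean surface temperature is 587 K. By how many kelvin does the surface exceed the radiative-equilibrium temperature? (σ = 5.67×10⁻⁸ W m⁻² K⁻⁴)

S = 2240/0.662² = 5111 W m⁻².
T_eq = [S(1−A)/(4σ)]^(1/4) = [5111×0.56/(4×5.67×10⁻⁸)]^(1/4) = 335.2 K.
ΔT = T_surf − T_eq = 587 − 335.2.

ΔT ≈ 251.8 K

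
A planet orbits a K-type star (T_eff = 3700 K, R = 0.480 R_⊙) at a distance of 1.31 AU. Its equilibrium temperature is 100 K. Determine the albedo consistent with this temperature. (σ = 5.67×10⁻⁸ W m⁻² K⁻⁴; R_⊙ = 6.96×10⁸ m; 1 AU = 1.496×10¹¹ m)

A ≈ 0.27

R_⋆ = 0.480 × 6.96×10⁸ = 3.34×10⁸ m.
d = 1.31 AU = 1.96×10¹¹ m.
L = 4πR_⋆²σT_⋆⁴ = 4π(3.34×10⁸)² × 5.67×10⁻⁸ × (3700)⁴ = 1.49×10²⁵ W.
S = L/(4πd²) = 30.9 W m⁻².
From T_eq⁴ = S(1−A)/(4σ): 1−A = 4σT_eq⁴/S.
1−A = 4 × 5.67×10⁻⁸ × (100)⁴ / 30.9 = 0.734.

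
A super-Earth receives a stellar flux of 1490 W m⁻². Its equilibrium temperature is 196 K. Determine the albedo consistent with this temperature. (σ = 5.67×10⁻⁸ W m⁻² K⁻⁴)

A ≈ 0.78

From T_eq⁴ = S(1−A)/(4σ): 1−A = 4σT_eq⁴/S.
1−A = 4 × 5.67×10⁻⁸ × (196)⁴ / 1490 = 0.225.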